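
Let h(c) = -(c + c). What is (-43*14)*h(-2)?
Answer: -2408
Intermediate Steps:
h(c) = -2*c
(-43*14)*h(-2) = (-43*14)*(-2*(-2)) = -602*4 = -2408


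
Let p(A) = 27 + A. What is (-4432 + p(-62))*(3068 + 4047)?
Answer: -31782705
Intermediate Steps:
(-4432 + p(-62))*(3068 + 4047) = (-4432 + (27 - 62))*(3068 + 4047) = (-4432 - 35)*7115 = -4467*7115 = -31782705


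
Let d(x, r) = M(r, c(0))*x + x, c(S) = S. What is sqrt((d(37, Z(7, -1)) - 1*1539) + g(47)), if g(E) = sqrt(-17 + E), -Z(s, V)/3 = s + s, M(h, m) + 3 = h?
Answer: sqrt(-3167 + sqrt(30)) ≈ 56.227*I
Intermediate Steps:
M(h, m) = -3 + h
Z(s, V) = -6*s (Z(s, V) = -3*(s + s) = -6*s)
d(x, r) = x + x*(-3 + r) (d(x, r) = (-3 + r)*x + x = x*(-3 + r) + x = x + x*(-3 + r))
sqrt((d(37, Z(7, -1)) - 1*1539) + g(47)) = sqrt((37*(-2 - 6*7) - 1*1539) + sqrt(-17 + 47)) = sqrt((37*(-2 - 42) - 1539) + sqrt(30)) = sqrt((37*(-44) - 1539) + sqrt(30)) = sqrt((-1628 - 1539) + sqrt(30)) = sqrt(-3167 + sqrt(30))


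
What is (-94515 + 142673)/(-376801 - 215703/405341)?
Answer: -9760205939/76366554922 ≈ -0.12781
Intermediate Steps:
(-94515 + 142673)/(-376801 - 215703/405341) = 48158/(-376801 - 215703*1/405341) = 48158/(-376801 - 215703/405341) = 48158/(-152733109844/405341) = 48158*(-405341/152733109844) = -9760205939/76366554922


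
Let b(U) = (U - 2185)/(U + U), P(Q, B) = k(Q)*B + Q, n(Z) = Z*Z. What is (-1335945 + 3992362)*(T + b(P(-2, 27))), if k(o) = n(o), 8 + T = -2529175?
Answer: -1424341242760875/212 ≈ -6.7186e+12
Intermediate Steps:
n(Z) = Z²
T = -2529183 (T = -8 - 2529175 = -2529183)
k(o) = o²
P(Q, B) = Q + B*Q² (P(Q, B) = Q²*B + Q = B*Q² + Q = Q + B*Q²)
b(U) = (-2185 + U)/(2*U) (b(U) = (-2185 + U)/((2*U)) = (-2185 + U)*(1/(2*U)) = (-2185 + U)/(2*U))
(-1335945 + 3992362)*(T + b(P(-2, 27))) = (-1335945 + 3992362)*(-2529183 + (-2185 - 2*(1 + 27*(-2)))/(2*((-2*(1 + 27*(-2)))))) = 2656417*(-2529183 + (-2185 - 2*(1 - 54))/(2*((-2*(1 - 54))))) = 2656417*(-2529183 + (-2185 - 2*(-53))/(2*((-2*(-53))))) = 2656417*(-2529183 + (½)*(-2185 + 106)/106) = 2656417*(-2529183 + (½)*(1/106)*(-2079)) = 2656417*(-2529183 - 2079/212) = 2656417*(-536188875/212) = -1424341242760875/212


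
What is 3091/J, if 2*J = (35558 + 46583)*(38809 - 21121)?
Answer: 281/66041364 ≈ 4.2549e-6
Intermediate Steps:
J = 726455004 (J = ((35558 + 46583)*(38809 - 21121))/2 = (82141*17688)/2 = (½)*1452910008 = 726455004)
3091/J = 3091/726455004 = 3091*(1/726455004) = 281/66041364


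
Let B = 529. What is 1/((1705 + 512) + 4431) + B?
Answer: 3516793/6648 ≈ 529.00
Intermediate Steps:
1/((1705 + 512) + 4431) + B = 1/((1705 + 512) + 4431) + 529 = 1/(2217 + 4431) + 529 = 1/6648 + 529 = 3516793/6648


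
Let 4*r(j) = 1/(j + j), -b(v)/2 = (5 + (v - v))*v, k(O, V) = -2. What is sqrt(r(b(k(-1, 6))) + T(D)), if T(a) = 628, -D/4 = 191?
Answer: sqrt(1004810)/40 ≈ 25.060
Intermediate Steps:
D = -764 (D = -4*191 = -764)
b(v) = -10*v (b(v) = -2*(5 + (v - v))*v = -2*(5 + 0)*v = -10*v)
r(j) = 1/(8*j) (r(j) = 1/(4*(j + j)) = 1/(4*((2*j))) = (1/(2*j))/4 = 1/(8*j))
sqrt(r(b(k(-1, 6))) + T(D)) = sqrt(1/(8*((-10*(-2)))) + 628) = sqrt((1/8)/20 + 628) = sqrt((1/8)*(1/20) + 628) = sqrt(1/160 + 628) = sqrt(100481/160) = sqrt(1004810)/40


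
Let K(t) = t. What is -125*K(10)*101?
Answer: -126250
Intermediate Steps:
-125*K(10)*101 = -125*10*101 = -1250*101 = -126250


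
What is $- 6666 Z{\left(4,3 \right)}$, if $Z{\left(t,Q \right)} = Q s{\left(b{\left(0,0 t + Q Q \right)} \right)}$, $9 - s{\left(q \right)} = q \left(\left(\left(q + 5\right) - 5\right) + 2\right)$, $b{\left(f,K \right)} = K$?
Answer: $1799820$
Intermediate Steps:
$s{\left(q \right)} = 9 - q \left(2 + q\right)$ ($s{\left(q \right)} = 9 - q \left(\left(\left(q + 5\right) - 5\right) + 2\right) = 9 - q \left(\left(\left(5 + q\right) - 5\right) + 2\right) = 9 - q \left(q + 2\right) = 9 - q \left(2 + q\right)$)
$Z{\left(t,Q \right)} = Q \left(9 - Q^{4} - 2 Q^{2}\right)$ ($Z{\left(t,Q \right)} = Q \left(9 - \left(0 t + Q Q\right)^{2} - 2 \left(0 t + Q Q\right)\right) = Q \left(9 - \left(0 + Q^{2}\right)^{2} - 2 \left(0 + Q^{2}\right)\right) = Q \left(9 - \left(Q^{2}\right)^{2} - 2 Q^{2}\right) = Q \left(9 - Q^{4} - 2 Q^{2}\right)$)
$- 6666 Z{\left(4,3 \right)} = - 6666 \cdot 3 \left(9 - 3^{4} - 2 \cdot 3^{2}\right) = - 6666 \cdot 3 \left(9 - 81 - 18\right) = - 6666 \cdot 3 \left(-90\right) = \left(-6666\right) \left(-270\right) = 1799820$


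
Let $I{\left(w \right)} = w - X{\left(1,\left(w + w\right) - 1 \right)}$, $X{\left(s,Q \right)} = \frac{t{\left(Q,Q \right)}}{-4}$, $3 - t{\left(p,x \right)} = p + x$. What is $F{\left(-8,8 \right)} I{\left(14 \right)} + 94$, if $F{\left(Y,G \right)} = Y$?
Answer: $84$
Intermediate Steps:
$t{\left(p,x \right)} = 3 - p - x$ ($t{\left(p,x \right)} = 3 - \left(p + x\right) = 3 - p - x$)
$X{\left(s,Q \right)} = - \frac{3}{4} + \frac{Q}{2}$ ($X{\left(s,Q \right)} = \frac{3 - Q - Q}{-4} = \left(3 - 2 Q\right) \left(- \frac{1}{4}\right) = - \frac{3}{4} + \frac{Q}{2}$)
$I{\left(w \right)} = \frac{5}{4}$ ($I{\left(w \right)} = w - \left(- \frac{3}{4} + \frac{\left(w + w\right) - 1}{2}\right) = w - \left(- \frac{3}{4} + \frac{2 w - 1}{2}\right) = w - \left(- \frac{3}{4} + \frac{-1 + 2 w}{2}\right) = w - \left(- \frac{3}{4} + \left(- \frac{1}{2} + w\right)\right) = w - \left(- \frac{5}{4} + w\right) = \frac{5}{4}$)
$F{\left(-8,8 \right)} I{\left(14 \right)} + 94 = \left(-8\right) \frac{5}{4} + 94 = -10 + 94 = 84$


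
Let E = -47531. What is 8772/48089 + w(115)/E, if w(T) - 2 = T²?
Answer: -219131271/2285718259 ≈ -0.095870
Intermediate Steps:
w(T) = 2 + T²
8772/48089 + w(115)/E = 8772/48089 + (2 + 115²)/(-47531) = 8772*(1/48089) + (2 + 13225)*(-1/47531) = 8772/48089 + 13227*(-1/47531) = 8772/48089 - 13227/47531 = -219131271/2285718259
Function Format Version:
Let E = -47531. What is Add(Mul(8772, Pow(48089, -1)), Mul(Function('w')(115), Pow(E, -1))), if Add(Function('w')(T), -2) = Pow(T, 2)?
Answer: Rational(-219131271, 2285718259) ≈ -0.095870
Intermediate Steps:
Function('w')(T) = Add(2, Pow(T, 2))
Add(Mul(8772, Pow(48089, -1)), Mul(Function('w')(115), Pow(E, -1))) = Add(Mul(8772, Pow(48089, -1)), Mul(Add(2, Pow(115, 2)), Pow(-47531, -1))) = Add(Mul(8772, Rational(1, 48089)), Mul(Add(2, 13225), Rational(-1, 47531))) = Add(Rational(8772, 48089), Mul(13227, Rational(-1, 47531))) = Add(Rational(8772, 48089), Rational(-13227, 47531)) = Rational(-219131271, 2285718259)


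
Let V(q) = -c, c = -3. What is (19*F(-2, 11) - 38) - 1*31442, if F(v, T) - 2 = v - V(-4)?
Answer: -31537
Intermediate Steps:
V(q) = 3 (V(q) = -1*(-3) = 3)
F(v, T) = -1 + v (F(v, T) = 2 + (v - 1*3) = 2 + (v - 3) = 2 + (-3 + v) = -1 + v)
(19*F(-2, 11) - 38) - 1*31442 = (19*(-1 - 2) - 38) - 1*31442 = (19*(-3) - 38) - 31442 = (-57 - 38) - 31442 = -95 - 31442 = -31537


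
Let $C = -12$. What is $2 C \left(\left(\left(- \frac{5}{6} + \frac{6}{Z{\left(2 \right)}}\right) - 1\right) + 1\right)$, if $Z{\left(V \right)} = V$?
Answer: $-52$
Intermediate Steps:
$2 C \left(\left(\left(- \frac{5}{6} + \frac{6}{Z{\left(2 \right)}}\right) - 1\right) + 1\right) = 2 \left(-12\right) \left(\left(\left(- \frac{5}{6} + \frac{6}{2}\right) - 1\right) + 1\right) = - 24 \left(\left(\left(\left(-5\right) \frac{1}{6} + 6 \cdot \frac{1}{2}\right) - 1\right) + 1\right) = - 24 \left(\left(\left(- \frac{5}{6} + 3\right) - 1\right) + 1\right) = - 24 \left(\left(\frac{13}{6} - 1\right) + 1\right) = - 24 \left(\frac{7}{6} + 1\right) = \left(-24\right) \frac{13}{6} = -52$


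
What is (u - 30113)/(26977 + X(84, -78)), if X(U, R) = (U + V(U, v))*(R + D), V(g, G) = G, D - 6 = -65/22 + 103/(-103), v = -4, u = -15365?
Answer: -500258/229907 ≈ -2.1759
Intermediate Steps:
D = 45/22 (D = 6 + (-65/22 + 103/(-103)) = 6 + (-65*1/22 + 103*(-1/103)) = 6 + (-65/22 - 1) = 6 - 87/22 = 45/22 ≈ 2.0455)
X(U, R) = (-4 + U)*(45/22 + R) (X(U, R) = (U - 4)*(R + 45/22) = (-4 + U)*(45/22 + R))
(u - 30113)/(26977 + X(84, -78)) = (-15365 - 30113)/(26977 + (-90/11 - 4*(-78) + (45/22)*84 - 78*84)) = -45478/(26977 + (-90/11 + 312 + 1890/11 - 6552)) = -45478/(26977 - 66840/11) = -45478/229907/11 = -45478*11/229907 = -500258/229907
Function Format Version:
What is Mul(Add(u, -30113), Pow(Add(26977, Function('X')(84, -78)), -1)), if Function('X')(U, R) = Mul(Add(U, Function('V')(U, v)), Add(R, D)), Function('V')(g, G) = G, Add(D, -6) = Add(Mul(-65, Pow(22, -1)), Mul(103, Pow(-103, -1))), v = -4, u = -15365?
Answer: Rational(-500258, 229907) ≈ -2.1759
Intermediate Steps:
D = Rational(45, 22) (D = Add(6, Add(Mul(-65, Pow(22, -1)), Mul(103, Pow(-103, -1)))) = Add(6, Add(Mul(-65, Rational(1, 22)), Mul(103, Rational(-1, 103)))) = Add(6, Add(Rational(-65, 22), -1)) = Add(6, Rational(-87, 22)) = Rational(45, 22) ≈ 2.0455)
Function('X')(U, R) = Mul(Add(-4, U), Add(Rational(45, 22), R)) (Function('X')(U, R) = Mul(Add(U, -4), Add(R, Rational(45, 22))) = Mul(Add(-4, U), Add(Rational(45, 22), R)))
Mul(Add(u, -30113), Pow(Add(26977, Function('X')(84, -78)), -1)) = Mul(Add(-15365, -30113), Pow(Add(26977, Add(Rational(-90, 11), Mul(-4, -78), Mul(Rational(45, 22), 84), Mul(-78, 84))), -1)) = Mul(-45478, Pow(Add(26977, Add(Rational(-90, 11), 312, Rational(1890, 11), -6552)), -1)) = Mul(-45478, Pow(Add(26977, Rational(-66840, 11)), -1)) = Mul(-45478, Pow(Rational(229907, 11), -1)) = Mul(-45478, Rational(11, 229907)) = Rational(-500258, 229907)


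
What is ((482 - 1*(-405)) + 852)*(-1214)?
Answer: -2111146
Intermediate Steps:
((482 - 1*(-405)) + 852)*(-1214) = ((482 + 405) + 852)*(-1214) = (887 + 852)*(-1214) = 1739*(-1214) = -2111146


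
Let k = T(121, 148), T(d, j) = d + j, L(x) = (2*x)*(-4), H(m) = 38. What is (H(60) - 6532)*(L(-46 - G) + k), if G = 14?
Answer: -4864006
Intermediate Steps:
L(x) = -8*x
k = 269 (k = 121 + 148 = 269)
(H(60) - 6532)*(L(-46 - G) + k) = (38 - 6532)*(-8*(-46 - 1*14) + 269) = -6494*(-8*(-46 - 14) + 269) = -6494*(-8*(-60) + 269) = -6494*(480 + 269) = -6494*749 = -4864006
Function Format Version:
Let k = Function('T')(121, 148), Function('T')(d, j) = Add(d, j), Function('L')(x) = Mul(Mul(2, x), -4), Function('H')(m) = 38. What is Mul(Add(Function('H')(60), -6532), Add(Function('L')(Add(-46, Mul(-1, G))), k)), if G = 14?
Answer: -4864006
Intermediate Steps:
Function('L')(x) = Mul(-8, x)
k = 269 (k = Add(121, 148) = 269)
Mul(Add(Function('H')(60), -6532), Add(Function('L')(Add(-46, Mul(-1, G))), k)) = Mul(Add(38, -6532), Add(Mul(-8, Add(-46, Mul(-1, 14))), 269)) = Mul(-6494, Add(Mul(-8, Add(-46, -14)), 269)) = Mul(-6494, Add(Mul(-8, -60), 269)) = Mul(-6494, Add(480, 269)) = Mul(-6494, 749) = -4864006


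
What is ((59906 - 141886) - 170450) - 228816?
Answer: -481246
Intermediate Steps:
((59906 - 141886) - 170450) - 228816 = (-81980 - 170450) - 228816 = -252430 - 228816 = -481246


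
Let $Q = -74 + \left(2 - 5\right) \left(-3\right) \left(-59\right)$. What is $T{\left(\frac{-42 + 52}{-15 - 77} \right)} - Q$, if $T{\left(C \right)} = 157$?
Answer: $762$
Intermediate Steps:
$Q = -605$ ($Q = -74 + \left(-3\right) \left(-3\right) \left(-59\right) = -74 + 9 \left(-59\right) = -74 - 531 = -605$)
$T{\left(\frac{-42 + 52}{-15 - 77} \right)} - Q = 157 - -605 = 157 + 605 = 762$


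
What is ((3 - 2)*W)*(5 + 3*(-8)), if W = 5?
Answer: -95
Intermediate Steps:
((3 - 2)*W)*(5 + 3*(-8)) = ((3 - 2)*5)*(5 + 3*(-8)) = (1*5)*(5 - 24) = 5*(-19) = -95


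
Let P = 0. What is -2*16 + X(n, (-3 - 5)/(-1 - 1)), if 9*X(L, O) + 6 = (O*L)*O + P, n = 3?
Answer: -82/3 ≈ -27.333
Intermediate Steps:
X(L, O) = -⅔ + L*O²/9 (X(L, O) = -⅔ + ((O*L)*O + 0)/9 = -⅔ + ((L*O)*O + 0)/9 = -⅔ + (L*O² + 0)/9 = -⅔ + (L*O²)/9 = -⅔ + L*O²/9)
-2*16 + X(n, (-3 - 5)/(-1 - 1)) = -2*16 + (-⅔ + (⅑)*3*((-3 - 5)/(-1 - 1))²) = -32 + (-⅔ + (⅑)*3*(-8/(-2))²) = -32 + (-⅔ + (⅑)*3*(-8*(-½))²) = -32 + (-⅔ + (⅑)*3*4²) = -32 + (-⅔ + (⅑)*3*16) = -32 + (-⅔ + 16/3) = -32 + 14/3 = -82/3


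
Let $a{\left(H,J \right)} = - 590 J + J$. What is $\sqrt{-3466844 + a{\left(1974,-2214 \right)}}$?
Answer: $i \sqrt{2162798} \approx 1470.6 i$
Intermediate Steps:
$a{\left(H,J \right)} = - 589 J$
$\sqrt{-3466844 + a{\left(1974,-2214 \right)}} = \sqrt{-3466844 - -1304046} = \sqrt{-3466844 + 1304046} = \sqrt{-2162798} = i \sqrt{2162798}$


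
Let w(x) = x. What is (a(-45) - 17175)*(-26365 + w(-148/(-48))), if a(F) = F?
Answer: 453952205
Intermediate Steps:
(a(-45) - 17175)*(-26365 + w(-148/(-48))) = (-45 - 17175)*(-26365 - 148/(-48)) = -17220*(-26365 - 148*(-1/48)) = -17220*(-26365 + 37/12) = -17220*(-316343/12) = 453952205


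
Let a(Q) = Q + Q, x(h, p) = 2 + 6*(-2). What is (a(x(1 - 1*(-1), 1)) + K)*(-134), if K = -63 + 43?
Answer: 5360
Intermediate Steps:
x(h, p) = -10 (x(h, p) = 2 - 12 = -10)
K = -20
a(Q) = 2*Q
(a(x(1 - 1*(-1), 1)) + K)*(-134) = (2*(-10) - 20)*(-134) = (-20 - 20)*(-134) = -40*(-134) = 5360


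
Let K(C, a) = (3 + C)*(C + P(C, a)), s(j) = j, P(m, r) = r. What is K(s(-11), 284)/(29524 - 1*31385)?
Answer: 2184/1861 ≈ 1.1736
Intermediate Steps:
K(C, a) = (3 + C)*(C + a)
K(s(-11), 284)/(29524 - 1*31385) = ((-11)² + 3*(-11) + 3*284 - 11*284)/(29524 - 1*31385) = (121 - 33 + 852 - 3124)/(29524 - 31385) = -2184/(-1861) = -2184*(-1/1861) = 2184/1861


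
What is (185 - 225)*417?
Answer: -16680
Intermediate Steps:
(185 - 225)*417 = -40*417 = -16680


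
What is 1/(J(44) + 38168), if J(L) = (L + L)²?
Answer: 1/45912 ≈ 2.1781e-5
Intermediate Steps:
J(L) = 4*L² (J(L) = (2*L)² = 4*L²)
1/(J(44) + 38168) = 1/(4*44² + 38168) = 1/(4*1936 + 38168) = 1/(7744 + 38168) = 1/45912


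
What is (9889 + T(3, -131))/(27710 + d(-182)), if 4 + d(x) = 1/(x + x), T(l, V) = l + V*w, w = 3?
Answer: 3457636/10084983 ≈ 0.34285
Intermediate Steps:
T(l, V) = l + 3*V (T(l, V) = l + V*3 = l + 3*V)
d(x) = -4 + 1/(2*x) (d(x) = -4 + 1/(x + x) = -4 + 1/(2*x))
(9889 + T(3, -131))/(27710 + d(-182)) = (9889 + (3 + 3*(-131)))/(27710 + (-4 + (1/2)/(-182))) = (9889 + (3 - 393))/(27710 + (-4 + (1/2)*(-1/182))) = (9889 - 390)/(27710 + (-4 - 1/364)) = 9499/(27710 - 1457/364) = 9499/(10084983/364) = 9499*(364/10084983) = 3457636/10084983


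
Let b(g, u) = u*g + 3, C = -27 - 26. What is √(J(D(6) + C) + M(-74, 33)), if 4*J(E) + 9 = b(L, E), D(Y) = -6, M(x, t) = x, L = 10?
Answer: I*√223 ≈ 14.933*I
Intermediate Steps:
C = -53
b(g, u) = 3 + g*u (b(g, u) = g*u + 3 = 3 + g*u)
J(E) = -3/2 + 5*E/2 (J(E) = -9/4 + (3 + 10*E)/4 = -9/4 + (¾ + 5*E/2) = -3/2 + 5*E/2)
√(J(D(6) + C) + M(-74, 33)) = √((-3/2 + 5*(-6 - 53)/2) - 74) = √((-3/2 + (5/2)*(-59)) - 74) = √((-3/2 - 295/2) - 74) = √(-149 - 74) = √(-223) = I*√223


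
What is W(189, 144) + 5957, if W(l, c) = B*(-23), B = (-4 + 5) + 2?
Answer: 5888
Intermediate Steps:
B = 3 (B = 1 + 2 = 3)
W(l, c) = -69 (W(l, c) = 3*(-23) = -69)
W(189, 144) + 5957 = -69 + 5957 = 5888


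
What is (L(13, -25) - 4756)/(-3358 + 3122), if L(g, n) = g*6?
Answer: 2339/118 ≈ 19.822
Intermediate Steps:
L(g, n) = 6*g
(L(13, -25) - 4756)/(-3358 + 3122) = (6*13 - 4756)/(-3358 + 3122) = (78 - 4756)/(-236) = -4678*(-1/236) = 2339/118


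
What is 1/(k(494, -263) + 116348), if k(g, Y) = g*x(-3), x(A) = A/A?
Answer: 1/116842 ≈ 8.5586e-6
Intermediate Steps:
x(A) = 1
k(g, Y) = g (k(g, Y) = g*1 = g)
1/(k(494, -263) + 116348) = 1/(494 + 116348) = 1/116842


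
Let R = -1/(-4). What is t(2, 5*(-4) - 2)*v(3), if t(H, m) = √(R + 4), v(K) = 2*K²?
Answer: 9*√17 ≈ 37.108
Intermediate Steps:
R = ¼ (R = -1*(-¼) = ¼ ≈ 0.25000)
t(H, m) = √17/2 (t(H, m) = √(¼ + 4) = √(17/4) = √17/2)
t(2, 5*(-4) - 2)*v(3) = (√17/2)*(2*3²) = (√17/2)*(2*9) = (√17/2)*18 = 9*√17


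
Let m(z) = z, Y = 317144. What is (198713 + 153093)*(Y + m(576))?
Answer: 111775802320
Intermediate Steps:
(198713 + 153093)*(Y + m(576)) = (198713 + 153093)*(317144 + 576) = 351806*317720 = 111775802320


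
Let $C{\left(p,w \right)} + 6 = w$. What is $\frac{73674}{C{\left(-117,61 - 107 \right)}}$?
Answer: $- \frac{36837}{26} \approx -1416.8$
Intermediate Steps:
$C{\left(p,w \right)} = -6 + w$
$\frac{73674}{C{\left(-117,61 - 107 \right)}} = \frac{73674}{-6 + \left(61 - 107\right)} = \frac{73674}{-6 - 46} = \frac{73674}{-52} = 73674 \left(- \frac{1}{52}\right) = - \frac{36837}{26}$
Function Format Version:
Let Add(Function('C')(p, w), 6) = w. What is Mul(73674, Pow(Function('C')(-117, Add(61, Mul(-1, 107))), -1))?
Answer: Rational(-36837, 26) ≈ -1416.8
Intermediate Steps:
Function('C')(p, w) = Add(-6, w)
Mul(73674, Pow(Function('C')(-117, Add(61, Mul(-1, 107))), -1)) = Mul(73674, Pow(Add(-6, Add(61, Mul(-1, 107))), -1)) = Mul(73674, Pow(Add(-6, Add(61, -107)), -1)) = Mul(73674, Pow(Add(-6, -46), -1)) = Mul(73674, Pow(-52, -1)) = Mul(73674, Rational(-1, 52)) = Rational(-36837, 26)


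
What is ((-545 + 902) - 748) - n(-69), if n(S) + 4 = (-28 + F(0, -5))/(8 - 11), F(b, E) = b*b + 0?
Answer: -1189/3 ≈ -396.33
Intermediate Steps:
F(b, E) = b**2 (F(b, E) = b**2 + 0 = b**2)
n(S) = 16/3 (n(S) = -4 + (-28 + 0**2)/(8 - 11) = -4 + (-28 + 0)/(-3) = -4 - 28*(-1/3) = -4 + 28/3 = 16/3)
((-545 + 902) - 748) - n(-69) = ((-545 + 902) - 748) - 1*16/3 = (357 - 748) - 16/3 = -391 - 16/3 = -1189/3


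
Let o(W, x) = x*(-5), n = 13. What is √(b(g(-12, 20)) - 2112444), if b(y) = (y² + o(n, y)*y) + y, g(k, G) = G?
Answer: 2*I*√528506 ≈ 1454.0*I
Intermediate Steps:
o(W, x) = -5*x
b(y) = y - 4*y² (b(y) = (y² + (-5*y)*y) + y = (y² - 5*y²) + y = -4*y² + y = y - 4*y²)
√(b(g(-12, 20)) - 2112444) = √(20*(1 - 4*20) - 2112444) = √(20*(1 - 80) - 2112444) = √(20*(-79) - 2112444) = √(-1580 - 2112444) = √(-2114024) = 2*I*√528506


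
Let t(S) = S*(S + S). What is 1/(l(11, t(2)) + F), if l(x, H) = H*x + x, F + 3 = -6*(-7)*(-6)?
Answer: -1/156 ≈ -0.0064103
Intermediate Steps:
t(S) = 2*S² (t(S) = S*(2*S) = 2*S²)
F = -255 (F = -3 - 6*(-7)*(-6) = -3 + 42*(-6) = -3 - 252 = -255)
l(x, H) = x + H*x
1/(l(11, t(2)) + F) = 1/(11*(1 + 2*2²) - 255) = 1/(11*(1 + 2*4) - 255) = 1/(11*(1 + 8) - 255) = 1/(11*9 - 255) = 1/(99 - 255) = 1/(-156) = -1/156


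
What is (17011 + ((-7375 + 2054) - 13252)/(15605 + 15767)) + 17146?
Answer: 1071554831/31372 ≈ 34156.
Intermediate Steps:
(17011 + ((-7375 + 2054) - 13252)/(15605 + 15767)) + 17146 = (17011 + (-5321 - 13252)/31372) + 17146 = (17011 - 18573*1/31372) + 17146 = (17011 - 18573/31372) + 17146 = 533650519/31372 + 17146 = 1071554831/31372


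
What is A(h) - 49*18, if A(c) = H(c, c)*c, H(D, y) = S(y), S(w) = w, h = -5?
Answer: -857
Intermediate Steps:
H(D, y) = y
A(c) = c**2 (A(c) = c*c = c**2)
A(h) - 49*18 = (-5)**2 - 49*18 = 25 - 882 = -857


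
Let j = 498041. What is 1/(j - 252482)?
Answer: 1/245559 ≈ 4.0723e-6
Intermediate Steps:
1/(j - 252482) = 1/(498041 - 252482) = 1/245559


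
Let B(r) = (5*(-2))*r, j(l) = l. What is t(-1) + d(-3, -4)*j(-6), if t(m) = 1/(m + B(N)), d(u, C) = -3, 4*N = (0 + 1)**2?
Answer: 124/7 ≈ 17.714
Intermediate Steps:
N = 1/4 (N = (0 + 1)**2/4 = (1/4)*1**2 = (1/4)*1 = 1/4 ≈ 0.25000)
B(r) = -10*r
t(m) = 1/(-5/2 + m) (t(m) = 1/(m - 10*1/4) = 1/(m - 5/2) = 1/(-5/2 + m))
t(-1) + d(-3, -4)*j(-6) = 2/(-5 + 2*(-1)) - 3*(-6) = 2/(-5 - 2) + 18 = 2/(-7) + 18 = 2*(-1/7) + 18 = -2/7 + 18 = 124/7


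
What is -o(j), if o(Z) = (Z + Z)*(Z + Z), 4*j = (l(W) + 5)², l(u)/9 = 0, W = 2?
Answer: -625/4 ≈ -156.25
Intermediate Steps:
l(u) = 0 (l(u) = 9*0 = 0)
j = 25/4 (j = (0 + 5)²/4 = (¼)*5² = (¼)*25 = 25/4 ≈ 6.2500)
o(Z) = 4*Z² (o(Z) = (2*Z)*(2*Z) = 4*Z²)
-o(j) = -4*(25/4)² = -4*625/16 = -1*625/4 = -625/4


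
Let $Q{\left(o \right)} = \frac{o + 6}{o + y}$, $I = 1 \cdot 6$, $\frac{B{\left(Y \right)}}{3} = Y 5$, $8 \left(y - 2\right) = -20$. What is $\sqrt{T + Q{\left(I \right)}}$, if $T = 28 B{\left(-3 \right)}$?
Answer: $\frac{2 i \sqrt{38049}}{11} \approx 35.466 i$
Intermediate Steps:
$y = - \frac{1}{2}$ ($y = 2 + \frac{1}{8} \left(-20\right) = 2 - \frac{5}{2} = - \frac{1}{2} \approx -0.5$)
$B{\left(Y \right)} = 15 Y$ ($B{\left(Y \right)} = 3 Y 5 = 3 \cdot 5 Y = 15 Y$)
$I = 6$
$Q{\left(o \right)} = \frac{6 + o}{- \frac{1}{2} + o}$ ($Q{\left(o \right)} = \frac{o + 6}{o - \frac{1}{2}} = \frac{6 + o}{- \frac{1}{2} + o}$)
$T = -1260$ ($T = 28 \cdot 15 \left(-3\right) = 28 \left(-45\right) = -1260$)
$\sqrt{T + Q{\left(I \right)}} = \sqrt{-1260 + \frac{2 \left(6 + 6\right)}{-1 + 2 \cdot 6}} = \sqrt{-1260 + 2 \frac{1}{-1 + 12} \cdot 12} = \sqrt{-1260 + 2 \cdot \frac{1}{11} \cdot 12} = \sqrt{-1260 + \frac{24}{11}} = \sqrt{- \frac{13836}{11}} = \frac{2 i \sqrt{38049}}{11}$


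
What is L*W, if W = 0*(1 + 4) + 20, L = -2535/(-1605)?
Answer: 3380/107 ≈ 31.589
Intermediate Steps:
L = 169/107 (L = -2535*(-1/1605) = 169/107 ≈ 1.5794)
W = 20 (W = 0*5 + 20 = 0 + 20 = 20)
L*W = (169/107)*20 = 3380/107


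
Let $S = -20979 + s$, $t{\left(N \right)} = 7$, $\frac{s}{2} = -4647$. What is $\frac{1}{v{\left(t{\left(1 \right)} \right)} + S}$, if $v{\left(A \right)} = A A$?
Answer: $- \frac{1}{30224} \approx -3.3086 \cdot 10^{-5}$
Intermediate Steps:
$s = -9294$ ($s = 2 \left(-4647\right) = -9294$)
$S = -30273$ ($S = -20979 - 9294 = -30273$)
$v{\left(A \right)} = A^{2}$
$\frac{1}{v{\left(t{\left(1 \right)} \right)} + S} = \frac{1}{7^{2} - 30273} = \frac{1}{49 - 30273} = \frac{1}{-30224} = - \frac{1}{30224}$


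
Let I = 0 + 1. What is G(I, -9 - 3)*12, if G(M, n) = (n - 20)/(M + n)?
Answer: 384/11 ≈ 34.909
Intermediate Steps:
I = 1
G(M, n) = (-20 + n)/(M + n)
G(I, -9 - 3)*12 = ((-20 + (-9 - 3))/(1 + (-9 - 3)))*12 = ((-20 - 12)/(1 - 12))*12 = (-32/(-11))*12 = -1/11*(-32)*12 = (32/11)*12 = 384/11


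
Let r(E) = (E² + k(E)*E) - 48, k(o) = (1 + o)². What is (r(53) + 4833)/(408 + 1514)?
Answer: 81071/961 ≈ 84.361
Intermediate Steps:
r(E) = -48 + E² + E*(1 + E)² (r(E) = (E² + (1 + E)²*E) - 48 = (E² + E*(1 + E)²) - 48 = -48 + E² + E*(1 + E)²)
(r(53) + 4833)/(408 + 1514) = ((-48 + 53² + 53*(1 + 53)²) + 4833)/(408 + 1514) = ((-48 + 2809 + 53*54²) + 4833)/1922 = ((-48 + 2809 + 53*2916) + 4833)*(1/1922) = ((-48 + 2809 + 154548) + 4833)*(1/1922) = (157309 + 4833)*(1/1922) = 162142*(1/1922) = 81071/961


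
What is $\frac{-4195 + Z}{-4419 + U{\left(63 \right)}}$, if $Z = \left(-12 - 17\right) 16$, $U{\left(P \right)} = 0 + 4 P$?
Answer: $\frac{1553}{1389} \approx 1.1181$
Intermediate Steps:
$U{\left(P \right)} = 4 P$
$Z = -464$ ($Z = \left(-29\right) 16 = -464$)
$\frac{-4195 + Z}{-4419 + U{\left(63 \right)}} = \frac{-4195 - 464}{-4419 + 4 \cdot 63} = - \frac{4659}{-4419 + 252} = - \frac{4659}{-4167} = \left(-4659\right) \left(- \frac{1}{4167}\right) = \frac{1553}{1389}$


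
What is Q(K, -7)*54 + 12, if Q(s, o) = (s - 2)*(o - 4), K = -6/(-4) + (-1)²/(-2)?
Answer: 606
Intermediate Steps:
K = 1 (K = -6*(-¼) + 1*(-½) = 3/2 - ½ = 1)
Q(s, o) = (-4 + o)*(-2 + s) (Q(s, o) = (-2 + s)*(-4 + o) = (-4 + o)*(-2 + s))
Q(K, -7)*54 + 12 = (8 - 4*1 - 2*(-7) - 7*1)*54 + 12 = (8 - 4 + 14 - 7)*54 + 12 = 11*54 + 12 = 594 + 12 = 606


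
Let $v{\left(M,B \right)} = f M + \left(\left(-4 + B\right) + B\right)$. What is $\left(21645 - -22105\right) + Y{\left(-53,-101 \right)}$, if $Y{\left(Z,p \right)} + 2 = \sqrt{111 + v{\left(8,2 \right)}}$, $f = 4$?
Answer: $43748 + \sqrt{143} \approx 43760.0$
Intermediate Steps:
$v{\left(M,B \right)} = -4 + 2 B + 4 M$ ($v{\left(M,B \right)} = 4 M + \left(\left(-4 + B\right) + B\right) = 4 M + \left(-4 + 2 B\right) = -4 + 2 B + 4 M$)
$Y{\left(Z,p \right)} = -2 + \sqrt{143}$ ($Y{\left(Z,p \right)} = -2 + \sqrt{111 + \left(-4 + 2 \cdot 2 + 4 \cdot 8\right)} = -2 + \sqrt{111 + \left(-4 + 4 + 32\right)} = -2 + \sqrt{111 + 32} = -2 + \sqrt{143}$)
$\left(21645 - -22105\right) + Y{\left(-53,-101 \right)} = \left(21645 - -22105\right) - \left(2 - \sqrt{143}\right) = \left(21645 + 22105\right) - \left(2 - \sqrt{143}\right) = 43750 - \left(2 - \sqrt{143}\right) = 43748 + \sqrt{143}$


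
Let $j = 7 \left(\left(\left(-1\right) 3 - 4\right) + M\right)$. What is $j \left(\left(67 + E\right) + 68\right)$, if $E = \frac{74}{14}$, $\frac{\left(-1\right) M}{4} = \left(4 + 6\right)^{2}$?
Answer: $-399674$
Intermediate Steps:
$M = -400$ ($M = - 4 \left(4 + 6\right)^{2} = - 4 \cdot 10^{2} = \left(-4\right) 100 = -400$)
$E = \frac{37}{7}$ ($E = 74 \cdot \frac{1}{14} = \frac{37}{7} \approx 5.2857$)
$j = -2849$ ($j = 7 \left(\left(\left(-1\right) 3 - 4\right) - 400\right) = 7 \left(\left(-3 - 4\right) - 400\right) = 7 \left(-7 - 400\right) = 7 \left(-407\right) = -2849$)
$j \left(\left(67 + E\right) + 68\right) = - 2849 \left(\left(67 + \frac{37}{7}\right) + 68\right) = - 2849 \left(\frac{506}{7} + 68\right) = \left(-2849\right) \frac{982}{7} = -399674$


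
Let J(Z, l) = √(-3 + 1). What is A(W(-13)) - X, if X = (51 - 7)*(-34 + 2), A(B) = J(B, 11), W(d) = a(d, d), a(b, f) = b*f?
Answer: 1408 + I*√2 ≈ 1408.0 + 1.4142*I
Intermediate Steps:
W(d) = d² (W(d) = d*d = d²)
J(Z, l) = I*√2 (J(Z, l) = √(-2) = I*√2)
A(B) = I*√2
X = -1408 (X = 44*(-32) = -1408)
A(W(-13)) - X = I*√2 - 1*(-1408) = I*√2 + 1408 = 1408 + I*√2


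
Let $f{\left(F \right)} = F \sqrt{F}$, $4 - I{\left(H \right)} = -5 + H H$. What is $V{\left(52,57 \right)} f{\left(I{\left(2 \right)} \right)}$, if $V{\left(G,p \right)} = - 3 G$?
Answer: $- 780 \sqrt{5} \approx -1744.1$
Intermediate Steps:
$I{\left(H \right)} = 9 - H^{2}$ ($I{\left(H \right)} = 4 - \left(-5 + H H\right) = 4 - \left(-5 + H^{2}\right) = 9 - H^{2}$)
$f{\left(F \right)} = F^{\frac{3}{2}}$
$V{\left(52,57 \right)} f{\left(I{\left(2 \right)} \right)} = \left(-3\right) 52 \left(9 - 2^{2}\right)^{\frac{3}{2}} = - 156 \left(9 - 4\right)^{\frac{3}{2}} = - 156 \cdot 5^{\frac{3}{2}} = - 156 \cdot 5 \sqrt{5} = - 780 \sqrt{5}$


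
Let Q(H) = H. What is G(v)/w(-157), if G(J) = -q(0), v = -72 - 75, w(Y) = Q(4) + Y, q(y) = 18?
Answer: 2/17 ≈ 0.11765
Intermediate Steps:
w(Y) = 4 + Y
v = -147
G(J) = -18 (G(J) = -1*18 = -18)
G(v)/w(-157) = -18/(4 - 157) = -18/(-153) = -18*(-1/153) = 2/17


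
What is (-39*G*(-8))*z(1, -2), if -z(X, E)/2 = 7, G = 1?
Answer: -4368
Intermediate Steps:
z(X, E) = -14 (z(X, E) = -2*7 = -14)
(-39*G*(-8))*z(1, -2) = -39*(-8)*(-14) = 312*(-14) = -4368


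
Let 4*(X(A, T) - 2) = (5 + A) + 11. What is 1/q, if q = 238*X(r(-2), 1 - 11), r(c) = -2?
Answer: 1/1309 ≈ 0.00076394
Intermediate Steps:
X(A, T) = 6 + A/4 (X(A, T) = 2 + ((5 + A) + 11)/4 = 2 + (16 + A)/4 = 2 + (4 + A/4) = 6 + A/4)
q = 1309 (q = 238*(6 + (¼)*(-2)) = 238*(6 - ½) = 238*(11/2) = 1309)
1/q = 1/1309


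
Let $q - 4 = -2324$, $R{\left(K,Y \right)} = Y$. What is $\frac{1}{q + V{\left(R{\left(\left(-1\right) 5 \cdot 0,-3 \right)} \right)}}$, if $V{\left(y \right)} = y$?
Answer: $- \frac{1}{2323} \approx -0.00043048$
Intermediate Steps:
$q = -2320$ ($q = 4 - 2324 = -2320$)
$\frac{1}{q + V{\left(R{\left(\left(-1\right) 5 \cdot 0,-3 \right)} \right)}} = \frac{1}{-2320 - 3} = \frac{1}{-2323} = - \frac{1}{2323}$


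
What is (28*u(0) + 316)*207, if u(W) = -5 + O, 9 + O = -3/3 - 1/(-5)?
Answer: -101844/5 ≈ -20369.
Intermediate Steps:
O = -49/5 (O = -9 + (-3/3 - 1/(-5)) = -9 + (-3*⅓ - 1*(-⅕)) = -9 + (-1 + ⅕) = -9 - ⅘ = -49/5 ≈ -9.8000)
u(W) = -74/5 (u(W) = -5 - 49/5 = -74/5)
(28*u(0) + 316)*207 = (28*(-74/5) + 316)*207 = (-2072/5 + 316)*207 = -492/5*207 = -101844/5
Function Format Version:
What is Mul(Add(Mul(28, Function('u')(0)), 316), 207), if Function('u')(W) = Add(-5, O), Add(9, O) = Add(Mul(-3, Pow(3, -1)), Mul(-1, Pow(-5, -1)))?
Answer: Rational(-101844, 5) ≈ -20369.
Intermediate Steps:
O = Rational(-49, 5) (O = Add(-9, Add(Mul(-3, Pow(3, -1)), Mul(-1, Pow(-5, -1)))) = Add(-9, Add(Mul(-3, Rational(1, 3)), Mul(-1, Rational(-1, 5)))) = Add(-9, Add(-1, Rational(1, 5))) = Add(-9, Rational(-4, 5)) = Rational(-49, 5) ≈ -9.8000)
Function('u')(W) = Rational(-74, 5) (Function('u')(W) = Add(-5, Rational(-49, 5)) = Rational(-74, 5))
Mul(Add(Mul(28, Function('u')(0)), 316), 207) = Mul(Add(Mul(28, Rational(-74, 5)), 316), 207) = Mul(Add(Rational(-2072, 5), 316), 207) = Mul(Rational(-492, 5), 207) = Rational(-101844, 5)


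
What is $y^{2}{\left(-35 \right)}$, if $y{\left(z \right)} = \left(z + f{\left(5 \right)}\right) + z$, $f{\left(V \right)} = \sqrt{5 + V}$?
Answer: $\left(70 - \sqrt{10}\right)^{2} \approx 4467.3$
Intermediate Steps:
$y{\left(z \right)} = \sqrt{10} + 2 z$ ($y{\left(z \right)} = \left(z + \sqrt{5 + 5}\right) + z = \left(z + \sqrt{10}\right) + z = \sqrt{10} + 2 z$)
$y^{2}{\left(-35 \right)} = \left(\sqrt{10} + 2 \left(-35\right)\right)^{2} = \left(\sqrt{10} - 70\right)^{2} = \left(-70 + \sqrt{10}\right)^{2}$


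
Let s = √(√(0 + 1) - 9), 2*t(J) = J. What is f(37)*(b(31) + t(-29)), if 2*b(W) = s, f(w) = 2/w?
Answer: -29/37 + 2*I*√2/37 ≈ -0.78378 + 0.076444*I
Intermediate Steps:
t(J) = J/2
s = 2*I*√2 (s = √(√1 - 9) = √(1 - 9) = √(-8) = 2*I*√2 ≈ 2.8284*I)
b(W) = I*√2 (b(W) = (2*I*√2)/2 = I*√2)
f(37)*(b(31) + t(-29)) = (2/37)*(I*√2 + (½)*(-29)) = (2*(1/37))*(I*√2 - 29/2) = 2*(-29/2 + I*√2)/37 = -29/37 + 2*I*√2/37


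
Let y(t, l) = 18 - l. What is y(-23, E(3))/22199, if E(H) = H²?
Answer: 9/22199 ≈ 0.00040542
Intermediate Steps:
y(-23, E(3))/22199 = (18 - 1*3²)/22199 = (18 - 1*9)*(1/22199) = (18 - 9)*(1/22199) = 9*(1/22199) = 9/22199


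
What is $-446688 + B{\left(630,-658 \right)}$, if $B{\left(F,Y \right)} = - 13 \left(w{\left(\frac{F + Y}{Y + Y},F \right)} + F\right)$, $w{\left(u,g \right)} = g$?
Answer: $-463068$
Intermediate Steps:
$B{\left(F,Y \right)} = - 26 F$ ($B{\left(F,Y \right)} = - 13 \left(F + F\right) = - 13 \cdot 2 F = - 26 F$)
$-446688 + B{\left(630,-658 \right)} = -446688 - 16380 = -463068$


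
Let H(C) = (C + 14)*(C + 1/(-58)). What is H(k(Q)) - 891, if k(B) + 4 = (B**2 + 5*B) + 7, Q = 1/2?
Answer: -360889/464 ≈ -777.78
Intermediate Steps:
Q = 1/2 ≈ 0.50000
k(B) = 3 + B**2 + 5*B (k(B) = -4 + ((B**2 + 5*B) + 7) = -4 + (7 + B**2 + 5*B) = 3 + B**2 + 5*B)
H(C) = (14 + C)*(-1/58 + C) (H(C) = (14 + C)*(C - 1/58) = (14 + C)*(-1/58 + C))
H(k(Q)) - 891 = (-7/29 + (3 + (1/2)**2 + 5*(1/2))**2 + 811*(3 + (1/2)**2 + 5*(1/2))/58) - 891 = (-7/29 + (3 + 1/4 + 5/2)**2 + 811*(3 + 1/4 + 5/2)/58) - 891 = (-7/29 + (23/4)**2 + (811/58)*(23/4)) - 891 = (-7/29 + 529/16 + 18653/232) - 891 = 52535/464 - 891 = -360889/464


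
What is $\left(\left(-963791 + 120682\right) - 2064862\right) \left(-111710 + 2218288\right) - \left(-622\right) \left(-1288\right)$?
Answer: $-6125868534374$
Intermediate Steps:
$\left(\left(-963791 + 120682\right) - 2064862\right) \left(-111710 + 2218288\right) - \left(-622\right) \left(-1288\right) = \left(-843109 - 2064862\right) 2106578 - 801136 = \left(-2907971\right) 2106578 - 801136 = -6125867733238 - 801136 = -6125868534374$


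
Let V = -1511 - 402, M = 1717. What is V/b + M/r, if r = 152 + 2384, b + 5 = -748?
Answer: 6144269/1909608 ≈ 3.2176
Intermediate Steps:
b = -753 (b = -5 - 748 = -753)
V = -1913
r = 2536
V/b + M/r = -1913/(-753) + 1717/2536 = -1913*(-1/753) + 1717*(1/2536) = 1913/753 + 1717/2536 = 6144269/1909608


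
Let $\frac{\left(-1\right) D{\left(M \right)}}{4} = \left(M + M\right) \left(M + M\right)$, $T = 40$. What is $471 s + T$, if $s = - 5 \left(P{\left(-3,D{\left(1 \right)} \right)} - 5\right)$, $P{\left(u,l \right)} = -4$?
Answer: $21235$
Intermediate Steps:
$D{\left(M \right)} = - 16 M^{2}$ ($D{\left(M \right)} = - 4 \left(M + M\right) \left(M + M\right) = - 4 \cdot 2 M 2 M = - 4 \cdot 4 M^{2} = - 16 M^{2}$)
$s = 45$ ($s = - 5 \left(-4 - 5\right) = \left(-5\right) \left(-9\right) = 45$)
$471 s + T = 471 \cdot 45 + 40 = 21195 + 40 = 21235$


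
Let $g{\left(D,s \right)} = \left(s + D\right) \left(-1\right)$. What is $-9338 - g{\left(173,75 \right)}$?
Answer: $-9090$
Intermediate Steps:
$g{\left(D,s \right)} = - D - s$ ($g{\left(D,s \right)} = \left(D + s\right) \left(-1\right) = - D - s$)
$-9338 - g{\left(173,75 \right)} = -9338 - \left(\left(-1\right) 173 - 75\right) = -9338 - \left(-173 - 75\right) = -9338 - -248 = -9338 + 248 = -9090$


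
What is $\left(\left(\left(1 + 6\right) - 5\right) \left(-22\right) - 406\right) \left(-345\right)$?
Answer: $155250$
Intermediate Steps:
$\left(\left(\left(1 + 6\right) - 5\right) \left(-22\right) - 406\right) \left(-345\right) = \left(\left(7 - 5\right) \left(-22\right) - 406\right) \left(-345\right) = \left(2 \left(-22\right) - 406\right) \left(-345\right) = \left(-44 - 406\right) \left(-345\right) = \left(-450\right) \left(-345\right) = 155250$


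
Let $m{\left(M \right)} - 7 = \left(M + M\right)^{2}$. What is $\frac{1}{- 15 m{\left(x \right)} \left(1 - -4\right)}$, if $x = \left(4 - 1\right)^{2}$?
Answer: $- \frac{1}{24825} \approx -4.0282 \cdot 10^{-5}$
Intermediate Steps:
$x = 9$ ($x = 3^{2} = 9$)
$m{\left(M \right)} = 7 + 4 M^{2}$ ($m{\left(M \right)} = 7 + \left(M + M\right)^{2} = 7 + \left(2 M\right)^{2} = 7 + 4 M^{2}$)
$\frac{1}{- 15 m{\left(x \right)} \left(1 - -4\right)} = \frac{1}{- 15 \left(7 + 4 \cdot 9^{2}\right) \left(1 - -4\right)} = \frac{1}{- 15 \left(7 + 4 \cdot 81\right) \left(1 + 4\right)} = \frac{1}{- 15 \left(7 + 324\right) 5} = \frac{1}{\left(-15\right) 331 \cdot 5} = \frac{1}{\left(-4965\right) 5} = \frac{1}{-24825} = - \frac{1}{24825}$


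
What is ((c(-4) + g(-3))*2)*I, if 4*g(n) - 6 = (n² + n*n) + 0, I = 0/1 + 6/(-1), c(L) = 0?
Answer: -72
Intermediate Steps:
I = -6 (I = 0*1 + 6*(-1) = 0 - 6 = -6)
g(n) = 3/2 + n²/2 (g(n) = 3/2 + ((n² + n*n) + 0)/4 = 3/2 + ((n² + n²) + 0)/4 = 3/2 + (2*n² + 0)/4 = 3/2 + (2*n²)/4 = 3/2 + n²/2)
((c(-4) + g(-3))*2)*I = ((0 + (3/2 + (½)*(-3)²))*2)*(-6) = ((0 + (3/2 + (½)*9))*2)*(-6) = ((0 + (3/2 + 9/2))*2)*(-6) = ((0 + 6)*2)*(-6) = (6*2)*(-6) = 12*(-6) = -72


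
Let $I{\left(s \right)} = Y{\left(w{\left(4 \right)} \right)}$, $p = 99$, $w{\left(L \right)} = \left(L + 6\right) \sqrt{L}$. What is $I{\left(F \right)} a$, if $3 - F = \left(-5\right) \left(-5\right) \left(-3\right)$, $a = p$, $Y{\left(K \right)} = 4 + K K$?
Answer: $39996$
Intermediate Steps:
$w{\left(L \right)} = \sqrt{L} \left(6 + L\right)$ ($w{\left(L \right)} = \left(6 + L\right) \sqrt{L} = \sqrt{L} \left(6 + L\right)$)
$Y{\left(K \right)} = 4 + K^{2}$
$a = 99$
$F = 78$ ($F = 3 - \left(-5\right) \left(-5\right) \left(-3\right) = 3 - 25 \left(-3\right) = 3 - -75 = 3 + 75 = 78$)
$I{\left(s \right)} = 404$ ($I{\left(s \right)} = 4 + \left(\sqrt{4} \left(6 + 4\right)\right)^{2} = 4 + \left(2 \cdot 10\right)^{2} = 4 + 20^{2} = 4 + 400 = 404$)
$I{\left(F \right)} a = 404 \cdot 99 = 39996$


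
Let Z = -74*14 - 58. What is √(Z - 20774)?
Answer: 2*I*√5467 ≈ 147.88*I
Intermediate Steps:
Z = -1094 (Z = -1036 - 58 = -1094)
√(Z - 20774) = √(-1094 - 20774) = √(-21868) = 2*I*√5467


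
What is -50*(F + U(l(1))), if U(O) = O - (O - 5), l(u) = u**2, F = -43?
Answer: 1900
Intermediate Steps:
U(O) = 5 (U(O) = O - (-5 + O) = O + (5 - O) = 5)
-50*(F + U(l(1))) = -50*(-43 + 5) = -50*(-38) = 1900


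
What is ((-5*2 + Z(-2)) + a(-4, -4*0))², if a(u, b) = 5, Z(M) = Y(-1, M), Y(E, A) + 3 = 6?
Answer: 4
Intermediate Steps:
Y(E, A) = 3 (Y(E, A) = -3 + 6 = 3)
Z(M) = 3
((-5*2 + Z(-2)) + a(-4, -4*0))² = ((-5*2 + 3) + 5)² = ((-10 + 3) + 5)² = (-7 + 5)² = (-2)² = 4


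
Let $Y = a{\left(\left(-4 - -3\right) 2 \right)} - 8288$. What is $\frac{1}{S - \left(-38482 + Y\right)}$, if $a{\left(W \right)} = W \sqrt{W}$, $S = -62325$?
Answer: $- \frac{15555}{241958033} - \frac{2 i \sqrt{2}}{241958033} \approx -6.4288 \cdot 10^{-5} - 1.169 \cdot 10^{-8} i$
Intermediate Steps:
$a{\left(W \right)} = W^{\frac{3}{2}}$
$Y = -8288 - 2 i \sqrt{2}$ ($Y = \left(\left(-4 - -3\right) 2\right)^{\frac{3}{2}} - 8288 = \left(\left(-4 + 3\right) 2\right)^{\frac{3}{2}} - 8288 = \left(\left(-1\right) 2\right)^{\frac{3}{2}} - 8288 = \left(-2\right)^{\frac{3}{2}} - 8288 = - 2 i \sqrt{2} - 8288 = -8288 - 2 i \sqrt{2} \approx -8288.0 - 2.8284 i$)
$\frac{1}{S - \left(-38482 + Y\right)} = \frac{1}{-62325 + \left(38482 - \left(-8288 - 2 i \sqrt{2}\right)\right)} = \frac{1}{-62325 + \left(38482 + \left(8288 + 2 i \sqrt{2}\right)\right)} = \frac{1}{-62325 + \left(46770 + 2 i \sqrt{2}\right)} = \frac{1}{-15555 + 2 i \sqrt{2}}$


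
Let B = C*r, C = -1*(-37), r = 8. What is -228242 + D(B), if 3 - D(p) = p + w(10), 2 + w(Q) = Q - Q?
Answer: -228533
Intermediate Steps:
w(Q) = -2 (w(Q) = -2 + (Q - Q) = -2 + 0 = -2)
C = 37
B = 296 (B = 37*8 = 296)
D(p) = 5 - p (D(p) = 3 - (p - 2) = 3 - (-2 + p) = 3 + (2 - p) = 5 - p)
-228242 + D(B) = -228242 + (5 - 1*296) = -228242 + (5 - 296) = -228242 - 291 = -228533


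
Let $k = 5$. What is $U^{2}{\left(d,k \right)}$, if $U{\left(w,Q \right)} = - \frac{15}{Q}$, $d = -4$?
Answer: $9$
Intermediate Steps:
$U^{2}{\left(d,k \right)} = \left(- \frac{15}{5}\right)^{2} = \left(\left(-15\right) \frac{1}{5}\right)^{2} = \left(-3\right)^{2} = 9$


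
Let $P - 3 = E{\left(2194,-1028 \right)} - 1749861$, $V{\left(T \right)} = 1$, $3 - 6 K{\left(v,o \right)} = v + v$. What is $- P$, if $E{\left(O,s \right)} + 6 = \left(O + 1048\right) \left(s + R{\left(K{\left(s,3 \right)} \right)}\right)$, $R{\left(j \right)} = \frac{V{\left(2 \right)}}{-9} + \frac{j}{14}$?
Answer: $\frac{630445111}{126} \approx 5.0035 \cdot 10^{6}$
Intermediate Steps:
$K{\left(v,o \right)} = \frac{1}{2} - \frac{v}{3}$ ($K{\left(v,o \right)} = \frac{1}{2} - \frac{v + v}{6} = \frac{1}{2} - \frac{2 v}{6} = \frac{1}{2} - \frac{v}{3}$)
$R{\left(j \right)} = - \frac{1}{9} + \frac{j}{14}$ ($R{\left(j \right)} = 1 \frac{1}{-9} + \frac{j}{14} = 1 \left(- \frac{1}{9}\right) + j \frac{1}{14} = - \frac{1}{9} + \frac{j}{14}$)
$E{\left(O,s \right)} = -6 + \left(1048 + O\right) \left(- \frac{19}{252} + \frac{41 s}{42}\right)$ ($E{\left(O,s \right)} = -6 + \left(O + 1048\right) \left(s + \left(- \frac{1}{9} + \frac{\frac{1}{2} - \frac{s}{3}}{14}\right)\right) = -6 + \left(1048 + O\right) \left(s - \left(\frac{19}{252} + \frac{s}{42}\right)\right) = -6 + \left(1048 + O\right) \left(- \frac{19}{252} + \frac{41 s}{42}\right)$)
$P = - \frac{630445111}{126}$ ($P = 3 + \left(\left(- \frac{5356}{63} - \frac{20843}{126} + \frac{21484}{21} \left(-1028\right) + \frac{41}{42} \cdot 2194 \left(-1028\right)\right) - 1749861\right) = 3 - \frac{630445489}{126} = - \frac{630445111}{126} \approx -5.0035 \cdot 10^{6}$)
$- P = \left(-1\right) \left(- \frac{630445111}{126}\right) = \frac{630445111}{126}$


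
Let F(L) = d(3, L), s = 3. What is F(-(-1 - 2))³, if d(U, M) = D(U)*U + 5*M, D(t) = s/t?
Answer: 5832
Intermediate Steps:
D(t) = 3/t
d(U, M) = 3 + 5*M (d(U, M) = (3/U)*U + 5*M = 3 + 5*M)
F(L) = 3 + 5*L
F(-(-1 - 2))³ = (3 + 5*(-(-1 - 2)))³ = (3 + 5*(-1*(-3)))³ = (3 + 5*3)³ = (3 + 15)³ = 18³ = 5832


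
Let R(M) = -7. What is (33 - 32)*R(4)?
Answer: -7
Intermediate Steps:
(33 - 32)*R(4) = (33 - 32)*(-7) = 1*(-7) = -7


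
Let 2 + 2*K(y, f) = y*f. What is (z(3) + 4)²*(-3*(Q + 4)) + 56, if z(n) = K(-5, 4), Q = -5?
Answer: 203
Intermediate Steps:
K(y, f) = -1 + f*y/2 (K(y, f) = -1 + (y*f)/2 = -1 + (f*y)/2 = -1 + f*y/2)
z(n) = -11 (z(n) = -1 + (½)*4*(-5) = -1 - 10 = -11)
(z(3) + 4)²*(-3*(Q + 4)) + 56 = (-11 + 4)²*(-3*(-5 + 4)) + 56 = (-7)²*(-3*(-1)) + 56 = 49*3 + 56 = 147 + 56 = 203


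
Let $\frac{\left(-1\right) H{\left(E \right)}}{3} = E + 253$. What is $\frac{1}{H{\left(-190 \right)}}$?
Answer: $- \frac{1}{189} \approx -0.005291$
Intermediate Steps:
$H{\left(E \right)} = -759 - 3 E$ ($H{\left(E \right)} = - 3 \left(E + 253\right) = - 3 \left(253 + E\right) = -759 - 3 E$)
$\frac{1}{H{\left(-190 \right)}} = \frac{1}{-759 - -570} = \frac{1}{-759 + 570} = \frac{1}{-189} = - \frac{1}{189}$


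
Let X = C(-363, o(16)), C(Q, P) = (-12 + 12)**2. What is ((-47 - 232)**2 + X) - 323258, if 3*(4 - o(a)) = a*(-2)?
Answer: -245417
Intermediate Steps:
o(a) = 4 + 2*a/3 (o(a) = 4 - a*(-2)/3 = 4 - (-2)*a/3 = 4 + 2*a/3)
C(Q, P) = 0 (C(Q, P) = 0**2 = 0)
X = 0
((-47 - 232)**2 + X) - 323258 = ((-47 - 232)**2 + 0) - 323258 = ((-279)**2 + 0) - 323258 = (77841 + 0) - 323258 = 77841 - 323258 = -245417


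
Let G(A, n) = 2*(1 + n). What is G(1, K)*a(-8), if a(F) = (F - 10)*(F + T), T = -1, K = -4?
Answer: -972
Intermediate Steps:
G(A, n) = 2 + 2*n
a(F) = (-1 + F)*(-10 + F) (a(F) = (F - 10)*(F - 1) = (-10 + F)*(-1 + F) = (-1 + F)*(-10 + F))
G(1, K)*a(-8) = (2 + 2*(-4))*(10 + (-8)² - 11*(-8)) = (2 - 8)*(10 + 64 + 88) = -6*162 = -972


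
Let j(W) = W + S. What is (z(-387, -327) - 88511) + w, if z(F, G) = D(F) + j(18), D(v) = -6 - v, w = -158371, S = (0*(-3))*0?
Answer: -246483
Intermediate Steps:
S = 0 (S = 0*0 = 0)
j(W) = W (j(W) = W + 0 = W)
z(F, G) = 12 - F (z(F, G) = (-6 - F) + 18 = 12 - F)
(z(-387, -327) - 88511) + w = ((12 - 1*(-387)) - 88511) - 158371 = ((12 + 387) - 88511) - 158371 = (399 - 88511) - 158371 = -88112 - 158371 = -246483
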